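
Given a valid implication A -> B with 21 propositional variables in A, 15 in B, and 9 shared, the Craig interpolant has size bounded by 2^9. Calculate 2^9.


Shared atoms = 9
Craig interpolant size bound = 2^9
= 512

512


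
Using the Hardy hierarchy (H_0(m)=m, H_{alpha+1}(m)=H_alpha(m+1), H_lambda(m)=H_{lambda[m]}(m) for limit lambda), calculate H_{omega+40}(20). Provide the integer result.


H_{omega+40}(20):
Unwind the 40 successor steps: H_{omega+40}(20) = H_omega(20+40) = H_omega(60).
H_omega(m) = H_m(m) = m + m = 2m.
Result = 2 * 60 = 120

120


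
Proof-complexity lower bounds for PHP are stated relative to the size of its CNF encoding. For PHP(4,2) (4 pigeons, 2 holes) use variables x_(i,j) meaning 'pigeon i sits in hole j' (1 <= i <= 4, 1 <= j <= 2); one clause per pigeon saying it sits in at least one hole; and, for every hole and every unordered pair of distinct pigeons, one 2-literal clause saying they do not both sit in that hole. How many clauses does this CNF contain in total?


PHP(4,2): 4 pigeons, 2 holes, 4*2 = 8 variables.
- pigeon clauses: one per pigeon -> 4 clauses
- hole clauses: 2 holes * C(4,2) = 2 * 6 -> 12 clauses
Total clauses = 4 + 12 = 16

16


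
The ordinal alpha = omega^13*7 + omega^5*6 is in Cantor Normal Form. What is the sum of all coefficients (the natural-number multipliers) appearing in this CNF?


CNF: omega^13*7 + omega^5*6
Coefficients: 7 + 6 = 13

13


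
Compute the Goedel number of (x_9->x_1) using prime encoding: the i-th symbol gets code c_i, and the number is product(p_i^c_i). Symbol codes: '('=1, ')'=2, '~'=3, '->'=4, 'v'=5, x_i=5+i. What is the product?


Formula: (x_9->x_1)
Symbol codes: [1, 14, 4, 6, 2]
Primes: [2, 3, 5, 7, 11]
p_1^1 = 2^1 = 2
p_2^14 = 3^14 = 4782969
p_3^4 = 5^4 = 625
p_4^6 = 7^6 = 117649
p_5^2 = 11^2 = 121
Product = 85110117382001250

85110117382001250


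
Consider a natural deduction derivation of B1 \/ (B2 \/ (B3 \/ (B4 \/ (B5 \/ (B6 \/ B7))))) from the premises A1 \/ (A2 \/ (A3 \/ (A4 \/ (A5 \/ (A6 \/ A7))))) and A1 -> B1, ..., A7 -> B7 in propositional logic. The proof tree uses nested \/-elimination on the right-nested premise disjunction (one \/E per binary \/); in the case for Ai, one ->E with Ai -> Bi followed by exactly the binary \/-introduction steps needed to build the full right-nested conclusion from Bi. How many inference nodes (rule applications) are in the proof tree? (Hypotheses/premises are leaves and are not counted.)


Constructive dilemma with 7 branches, all disjunctions right-nested:
- \/E: the premise has 6 binary \/, each eliminated once: 6 nodes.
- ->E: one per case (Ai with Ai -> Bi gives Bi): 7 nodes.
- \/I: in case i < n, Bi needs 1 step to form Bi \/ (B(i+1) \/ ...) and then i-1 steps to prepend B(i-1), ..., B1, i.e. i steps; in case i = n, B7 needs 6 prepend steps.
  \/I total = (1 + 2 + ... + 6) + 6 = 21 + 6 = 27 nodes.
Total = 6 + 7 + 27 = 40

40


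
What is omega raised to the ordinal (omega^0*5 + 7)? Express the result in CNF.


omega^(omega^0*5 + 7):
omega^0 = 1, so the exponent is 5 + 7 = 12 (finite ordinal addition).
Result = omega^12, already a single CNF term.

omega^12


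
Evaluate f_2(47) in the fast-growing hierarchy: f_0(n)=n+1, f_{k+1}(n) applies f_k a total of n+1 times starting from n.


f_2(47) = f_1^48(47)
f_1(m) = 2m + 1.
Iterating: f_1^k(n) = 2^k*(n+1) - 1.
f_2(47) = 2^48*(47+1) - 1 = 281474976710656*48 - 1 = 13510798882111487

13510798882111487


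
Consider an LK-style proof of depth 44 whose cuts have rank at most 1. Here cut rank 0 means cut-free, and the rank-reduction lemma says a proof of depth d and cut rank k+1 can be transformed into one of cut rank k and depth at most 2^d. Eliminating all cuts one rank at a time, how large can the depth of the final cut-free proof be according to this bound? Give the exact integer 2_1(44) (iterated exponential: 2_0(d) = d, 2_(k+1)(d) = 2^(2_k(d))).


Each rank reduction sends depth d to at most 2^d; cut rank r needs r reductions.
2_0(44) = 44
2_1(44) = 2^44 = 17592186044416
Cut-free depth bound = 17592186044416

17592186044416


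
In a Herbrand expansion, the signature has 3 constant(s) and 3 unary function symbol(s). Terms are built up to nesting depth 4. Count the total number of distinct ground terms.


Herbrand terms by depth:
Depth 0: 3 constants
Depth 1: 9 new terms (running total: 12)
Depth 2: 27 new terms (running total: 39)
Depth 3: 81 new terms (running total: 120)
Depth 4: 243 new terms (running total: 363)
Total distinct ground terms = 363

363


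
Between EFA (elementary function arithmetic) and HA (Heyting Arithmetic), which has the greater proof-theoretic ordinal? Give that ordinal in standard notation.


Proof-theoretic ordinal of EFA (elementary function arithmetic): omega^3
Proof-theoretic ordinal of HA (Heyting Arithmetic): epsilon_0
Comparing: omega^3 < epsilon_0.
The larger ordinal is epsilon_0 (from HA (Heyting Arithmetic)).

epsilon_0


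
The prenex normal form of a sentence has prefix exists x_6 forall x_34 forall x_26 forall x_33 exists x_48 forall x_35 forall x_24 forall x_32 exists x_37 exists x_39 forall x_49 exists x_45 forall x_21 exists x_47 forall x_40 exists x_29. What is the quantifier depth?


Quantifier prefix has 16 quantifier symbols.
Quantifier depth = 16

16


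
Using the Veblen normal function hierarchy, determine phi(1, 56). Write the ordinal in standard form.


phi(1, 56):
phi(1, beta) = epsilon_beta (the beta-th epsilon number).
phi(1, 56) = epsilon_56

epsilon_56


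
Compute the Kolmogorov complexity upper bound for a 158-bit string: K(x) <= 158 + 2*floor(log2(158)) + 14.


floor(log2(158)) = 7
2 * 7 = 14
K(x) <= 158 + 14 + 14 = 186

186


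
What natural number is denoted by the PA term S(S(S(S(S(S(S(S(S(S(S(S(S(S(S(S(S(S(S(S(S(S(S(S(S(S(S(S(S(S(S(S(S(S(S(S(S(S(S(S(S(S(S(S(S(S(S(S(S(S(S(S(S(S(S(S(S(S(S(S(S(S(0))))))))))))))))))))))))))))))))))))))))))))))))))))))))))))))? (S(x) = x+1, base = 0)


Counting successors applied to 0:
62 applications of S to 0 = 62

62


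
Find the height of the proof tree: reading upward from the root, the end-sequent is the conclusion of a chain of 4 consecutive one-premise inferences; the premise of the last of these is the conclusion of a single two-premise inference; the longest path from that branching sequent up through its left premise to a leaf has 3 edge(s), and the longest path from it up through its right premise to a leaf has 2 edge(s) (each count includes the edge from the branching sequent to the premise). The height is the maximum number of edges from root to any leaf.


Longest path through the left premise: 3 edges (measured from the branching sequent)
Longest path through the right premise: 2 edges
Height of the subtree rooted at the branching sequent: max(3, 2) = 3
The branching sequent sits 4 edges above the root (the chain of one-premise inferences), so height = 3 + 4 = 7

7


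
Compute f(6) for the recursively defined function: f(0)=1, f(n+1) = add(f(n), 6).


f(0) = 1
f(1) = add(f(0), 6) = add(1, 6) = 7
f(2) = add(f(1), 6) = add(7, 6) = 13
f(3) = add(f(2), 6) = add(13, 6) = 19
f(4) = add(f(3), 6) = add(19, 6) = 25
f(5) = add(f(4), 6) = add(25, 6) = 31
f(6) = add(f(5), 6) = add(31, 6) = 37


37


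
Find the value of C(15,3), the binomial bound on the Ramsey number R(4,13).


R(4,13) <= C(4+13-2, 4-1) = C(15, 3)
C(15, 3) = 15! / (3! * 12!)
= 455

455


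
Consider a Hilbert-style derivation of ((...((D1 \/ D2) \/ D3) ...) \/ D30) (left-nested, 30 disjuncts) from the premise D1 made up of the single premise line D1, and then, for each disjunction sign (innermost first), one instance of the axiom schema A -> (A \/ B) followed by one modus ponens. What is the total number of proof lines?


Building the left-nested 30-ary disjunction from D1:
- 1 premise line (D1)
- 30 disjuncts means 29 disjunction signs; each needs 1 axiom instance + 1 MP = 2 lines: 2 * 29 = 58
Total = 1 + 58 = 59 lines.

59


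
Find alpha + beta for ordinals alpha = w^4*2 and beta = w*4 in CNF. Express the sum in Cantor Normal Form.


Ordinal addition w^4*2 + w*4:
Leading exponent of alpha (4) > leading exponent of beta (1).
Since alpha's term has higher exponent than beta's leading term,
the sum is simply alpha followed by beta.
Result = w^4*2 + w*4

w^4*2 + w*4


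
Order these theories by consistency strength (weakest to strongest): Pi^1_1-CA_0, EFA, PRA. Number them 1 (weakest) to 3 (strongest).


Ordering by consistency strength:
1. EFA
2. PRA
3. Pi^1_1-CA_0


Pi^1_1-CA_0=3, EFA=1, PRA=2


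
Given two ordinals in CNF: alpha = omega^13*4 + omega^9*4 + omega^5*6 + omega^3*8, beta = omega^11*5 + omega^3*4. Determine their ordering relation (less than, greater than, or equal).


Compare term by term from highest exponent:
alpha = omega^13*4 + omega^9*4 + omega^5*6 + omega^3*8
beta = omega^11*5 + omega^3*4
Term 1: alpha has omega^13*4, beta has omega^11*5
Term 2: alpha has omega^9*4, beta has omega^3*4
Term 3: alpha has omega^5*6, beta has omega^0*0
Term 4: alpha has omega^3*8, beta has omega^0*0
Result: alpha > beta

alpha > beta


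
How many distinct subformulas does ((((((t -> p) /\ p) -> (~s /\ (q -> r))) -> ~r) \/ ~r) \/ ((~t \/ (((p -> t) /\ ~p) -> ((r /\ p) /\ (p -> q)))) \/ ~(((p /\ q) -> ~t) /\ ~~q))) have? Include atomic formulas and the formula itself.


Formula: ((((((t -> p) /\ p) -> (~s /\ (q -> r))) -> ~r) \/ ~r) \/ ((~t \/ (((p -> t) /\ ~p) -> ((r /\ p) /\ (p -> q)))) \/ ~(((p /\ q) -> ~t) /\ ~~q)))
Subformulas found:
  1. r
  2. p
  3. q
  4. s
  5. t
  6. ~t
  7. ~p
  8. ~s
  9. ~r
  10. ~q
  11. ~~q
  12. (r /\ p)
  13. (p /\ q)
  14. (q -> r)
  15. (p -> q)
  16. (p -> t)
  17. (t -> p)
  18. ((t -> p) /\ p)
  19. ((p /\ q) -> ~t)
  20. ((p -> t) /\ ~p)
  21. (~s /\ (q -> r))
  22. ((r /\ p) /\ (p -> q))
  23. (((p /\ q) -> ~t) /\ ~~q)
  24. ~(((p /\ q) -> ~t) /\ ~~q)
  25. (((t -> p) /\ p) -> (~s /\ (q -> r)))
  26. (((p -> t) /\ ~p) -> ((r /\ p) /\ (p -> q)))
  27. ((((t -> p) /\ p) -> (~s /\ (q -> r))) -> ~r)
  28. (~t \/ (((p -> t) /\ ~p) -> ((r /\ p) /\ (p -> q))))
  29. (((((t -> p) /\ p) -> (~s /\ (q -> r))) -> ~r) \/ ~r)
  30. ((~t \/ (((p -> t) /\ ~p) -> ((r /\ p) /\ (p -> q)))) \/ ~(((p /\ q) -> ~t) /\ ~~q))
  31. ((((((t -> p) /\ p) -> (~s /\ (q -> r))) -> ~r) \/ ~r) \/ ((~t \/ (((p -> t) /\ ~p) -> ((r /\ p) /\ (p -> q)))) \/ ~(((p /\ q) -> ~t) /\ ~~q)))
Total distinct subformulas = 31

31


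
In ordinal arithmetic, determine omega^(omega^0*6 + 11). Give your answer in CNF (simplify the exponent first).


omega^(omega^0*6 + 11):
omega^0 = 1, so the exponent is 6 + 11 = 17 (finite ordinal addition).
Result = omega^17, already a single CNF term.

omega^17


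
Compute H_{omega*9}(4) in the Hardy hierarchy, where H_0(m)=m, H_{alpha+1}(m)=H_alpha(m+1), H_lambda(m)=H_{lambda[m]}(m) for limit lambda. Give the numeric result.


H_{omega*9}(4):
For the Hardy hierarchy, H_{omega*k}(n) = 2^k * n.
2^9 = 512.
512 * 4 = 2048

2048


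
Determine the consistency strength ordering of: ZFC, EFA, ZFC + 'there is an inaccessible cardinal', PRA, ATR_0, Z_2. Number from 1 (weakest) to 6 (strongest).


Ordering by consistency strength:
1. EFA
2. PRA
3. ATR_0
4. Z_2
5. ZFC
6. ZFC + 'there is an inaccessible cardinal'


ZFC=5, EFA=1, ZFC + 'there is an inaccessible cardinal'=6, PRA=2, ATR_0=3, Z_2=4


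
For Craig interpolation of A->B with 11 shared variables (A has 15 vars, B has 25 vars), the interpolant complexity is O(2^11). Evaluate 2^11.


Shared atoms = 11
Craig interpolant size bound = 2^11
= 2048

2048


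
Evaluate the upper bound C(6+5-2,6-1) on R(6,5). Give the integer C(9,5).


R(6,5) <= C(6+5-2, 6-1) = C(9, 5)
C(9, 5) = 9! / (5! * 4!)
= 126

126


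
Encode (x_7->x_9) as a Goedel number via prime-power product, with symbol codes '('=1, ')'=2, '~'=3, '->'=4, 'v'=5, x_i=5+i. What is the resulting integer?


Formula: (x_7->x_9)
Symbol codes: [1, 12, 4, 14, 2]
Primes: [2, 3, 5, 7, 11]
p_1^1 = 2^1 = 2
p_2^12 = 3^12 = 531441
p_3^4 = 5^4 = 625
p_4^14 = 7^14 = 678223072849
p_5^2 = 11^2 = 121
Product = 54515876643764243111250

54515876643764243111250


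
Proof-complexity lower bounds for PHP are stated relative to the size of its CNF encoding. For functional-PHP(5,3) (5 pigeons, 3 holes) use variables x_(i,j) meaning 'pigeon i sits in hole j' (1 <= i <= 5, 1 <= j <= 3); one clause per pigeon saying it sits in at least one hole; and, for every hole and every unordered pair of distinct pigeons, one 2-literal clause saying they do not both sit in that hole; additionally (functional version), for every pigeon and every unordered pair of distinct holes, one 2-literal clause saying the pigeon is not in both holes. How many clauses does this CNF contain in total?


functional-PHP(5,3): 5 pigeons, 3 holes, 5*3 = 15 variables.
- pigeon clauses: one per pigeon -> 5 clauses
- hole clauses: 3 holes * C(5,2) = 3 * 10 -> 30 clauses
- functional clauses: 5 pigeons * C(3,2) = 5 * 3 -> 15 clauses
Total clauses = 5 + 30 + 15 = 50

50


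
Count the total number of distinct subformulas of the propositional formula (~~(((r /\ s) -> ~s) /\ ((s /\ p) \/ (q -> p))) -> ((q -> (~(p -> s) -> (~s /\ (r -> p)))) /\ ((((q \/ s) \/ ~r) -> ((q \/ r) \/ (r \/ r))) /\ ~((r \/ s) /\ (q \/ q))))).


Formula: (~~(((r /\ s) -> ~s) /\ ((s /\ p) \/ (q -> p))) -> ((q -> (~(p -> s) -> (~s /\ (r -> p)))) /\ ((((q \/ s) \/ ~r) -> ((q \/ r) \/ (r \/ r))) /\ ~((r \/ s) /\ (q \/ q)))))
Subformulas found:
  1. r
  2. p
  3. q
  4. s
  5. ~s
  6. ~r
  7. (r \/ s)
  8. (r -> p)
  9. (q -> p)
  10. (r \/ r)
  11. (r /\ s)
  12. (q \/ s)
  13. (p -> s)
  14. (s /\ p)
  15. (q \/ r)
  16. (q \/ q)
  17. ~(p -> s)
  18. ((r /\ s) -> ~s)
  19. ((q \/ s) \/ ~r)
  20. (~s /\ (r -> p))
  21. ((q \/ r) \/ (r \/ r))
  22. ((r \/ s) /\ (q \/ q))
  23. ((s /\ p) \/ (q -> p))
  24. ~((r \/ s) /\ (q \/ q))
  25. (~(p -> s) -> (~s /\ (r -> p)))
  26. (q -> (~(p -> s) -> (~s /\ (r -> p))))
  27. (((q \/ s) \/ ~r) -> ((q \/ r) \/ (r \/ r)))
  28. (((r /\ s) -> ~s) /\ ((s /\ p) \/ (q -> p)))
  29. ~(((r /\ s) -> ~s) /\ ((s /\ p) \/ (q -> p)))
  30. ~~(((r /\ s) -> ~s) /\ ((s /\ p) \/ (q -> p)))
  31. ((((q \/ s) \/ ~r) -> ((q \/ r) \/ (r \/ r))) /\ ~((r \/ s) /\ (q \/ q)))
  32. ((q -> (~(p -> s) -> (~s /\ (r -> p)))) /\ ((((q \/ s) \/ ~r) -> ((q \/ r) \/ (r \/ r))) /\ ~((r \/ s) /\ (q \/ q))))
  33. (~~(((r /\ s) -> ~s) /\ ((s /\ p) \/ (q -> p))) -> ((q -> (~(p -> s) -> (~s /\ (r -> p)))) /\ ((((q \/ s) \/ ~r) -> ((q \/ r) \/ (r \/ r))) /\ ~((r \/ s) /\ (q \/ q)))))
Total distinct subformulas = 33

33


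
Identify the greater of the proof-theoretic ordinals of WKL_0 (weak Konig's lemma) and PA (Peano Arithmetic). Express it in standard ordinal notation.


Proof-theoretic ordinal of WKL_0 (weak Konig's lemma): omega^omega
Proof-theoretic ordinal of PA (Peano Arithmetic): epsilon_0
Comparing: omega^omega < epsilon_0.
The larger ordinal is epsilon_0 (from PA (Peano Arithmetic)).

epsilon_0


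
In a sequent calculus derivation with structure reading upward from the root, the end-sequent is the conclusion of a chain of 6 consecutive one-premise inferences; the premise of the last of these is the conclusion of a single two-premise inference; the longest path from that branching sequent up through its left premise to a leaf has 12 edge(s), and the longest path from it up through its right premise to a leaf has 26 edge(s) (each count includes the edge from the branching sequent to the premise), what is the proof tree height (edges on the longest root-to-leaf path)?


Longest path through the left premise: 12 edges (measured from the branching sequent)
Longest path through the right premise: 26 edges
Height of the subtree rooted at the branching sequent: max(12, 26) = 26
The branching sequent sits 6 edges above the root (the chain of one-premise inferences), so height = 26 + 6 = 32

32


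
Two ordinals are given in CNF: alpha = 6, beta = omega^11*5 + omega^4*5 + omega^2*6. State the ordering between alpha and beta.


Compare term by term from highest exponent:
alpha = 6
beta = omega^11*5 + omega^4*5 + omega^2*6
Term 1: alpha has omega^0*6, beta has omega^11*5
Term 2: alpha has omega^0*0, beta has omega^4*5
Term 3: alpha has omega^0*0, beta has omega^2*6
Result: alpha < beta

alpha < beta


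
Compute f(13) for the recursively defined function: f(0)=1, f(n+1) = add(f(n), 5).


f(0) = 1
f(1) = add(f(0), 5) = add(1, 5) = 6
f(2) = add(f(1), 5) = add(6, 5) = 11
f(3) = add(f(2), 5) = add(11, 5) = 16
f(4) = add(f(3), 5) = add(16, 5) = 21
f(5) = add(f(4), 5) = add(21, 5) = 26
f(6) = add(f(5), 5) = add(26, 5) = 31
f(7) = add(f(6), 5) = add(31, 5) = 36
f(8) = add(f(7), 5) = add(36, 5) = 41
f(9) = add(f(8), 5) = add(41, 5) = 46
f(10) = add(f(9), 5) = add(46, 5) = 51
f(11) = add(f(10), 5) = add(51, 5) = 56
f(12) = add(f(11), 5) = add(56, 5) = 61
f(13) = add(f(12), 5) = add(61, 5) = 66


66


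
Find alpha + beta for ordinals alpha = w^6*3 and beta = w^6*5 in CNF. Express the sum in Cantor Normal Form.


Ordinal addition w^6*3 + w^6*5:
Both terms have the same exponent 6.
w^e*c + w^e*d = w^e*(c+d).
Result = w^6*(3+5) = w^6*8

w^6*8


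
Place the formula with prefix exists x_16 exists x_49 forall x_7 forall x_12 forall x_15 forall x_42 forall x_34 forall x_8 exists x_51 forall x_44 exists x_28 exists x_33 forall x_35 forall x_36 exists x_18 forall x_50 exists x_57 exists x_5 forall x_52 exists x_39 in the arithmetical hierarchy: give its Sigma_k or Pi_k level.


Leading quantifier is exists, so the class is Sigma.
Number of quantifier blocks = alternations + 1 = 10 + 1 = 11.
Classification: Sigma_11

Sigma_11


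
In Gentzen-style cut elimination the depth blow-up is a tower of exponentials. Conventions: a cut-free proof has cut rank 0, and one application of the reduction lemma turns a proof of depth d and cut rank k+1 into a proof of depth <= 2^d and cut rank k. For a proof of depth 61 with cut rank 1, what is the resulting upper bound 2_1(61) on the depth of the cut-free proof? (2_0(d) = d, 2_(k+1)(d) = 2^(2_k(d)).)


Each rank reduction sends depth d to at most 2^d; cut rank r needs r reductions.
2_0(61) = 61
2_1(61) = 2^61 = 2305843009213693952
Cut-free depth bound = 2305843009213693952

2305843009213693952


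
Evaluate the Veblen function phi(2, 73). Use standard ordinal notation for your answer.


phi(2, 73):
phi(2, beta) = zeta_beta (the beta-th zeta number, fixed point of epsilon).
phi(2, 73) = zeta_73

zeta_73


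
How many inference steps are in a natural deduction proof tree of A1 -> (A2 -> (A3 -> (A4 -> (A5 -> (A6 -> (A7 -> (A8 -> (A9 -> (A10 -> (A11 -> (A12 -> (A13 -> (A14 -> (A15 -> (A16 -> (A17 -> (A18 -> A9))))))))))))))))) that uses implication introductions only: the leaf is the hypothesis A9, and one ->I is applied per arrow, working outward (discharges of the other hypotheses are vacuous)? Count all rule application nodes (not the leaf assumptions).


The formula has 18 arrows (->); its innermost consequent A9 is one of the antecedents,
so the proof starts from the hypothesis leaf A9 (not a rule application) and closes one arrow per ->I.
Building A1 -> (A2 -> (A3 -> (A4 -> (A5 -> (A6 -> (A7 -> (A8 -> (A9 -> (A10 -> (A11 -> (A12 -> (A13 -> (A14 -> (A15 -> (A16 -> (A17 -> (A18 -> A9))))))))))))))))) therefore takes 18 nested implication introductions.
Total inference nodes = 18

18


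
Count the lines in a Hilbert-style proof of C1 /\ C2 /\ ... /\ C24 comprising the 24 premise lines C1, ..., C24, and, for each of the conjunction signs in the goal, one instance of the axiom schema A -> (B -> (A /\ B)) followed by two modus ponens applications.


Conjoining 24 premises:
- 24 premise lines
- the goal has 23 conjunction signs; each costs 1 axiom instance + 2 MP = 3 lines: 3 * 23 = 69
Total = 24 + 69 = 93 lines.

93


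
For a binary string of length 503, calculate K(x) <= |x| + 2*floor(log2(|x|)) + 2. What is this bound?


floor(log2(503)) = 8
2 * 8 = 16
K(x) <= 503 + 16 + 2 = 521

521


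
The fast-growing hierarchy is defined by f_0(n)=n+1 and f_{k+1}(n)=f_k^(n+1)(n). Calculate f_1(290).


f_1(290) = f_0^291(290)
f_0 adds 1 each time, applied 291 times.
f_1(290) = 290 + 291 = 581

581


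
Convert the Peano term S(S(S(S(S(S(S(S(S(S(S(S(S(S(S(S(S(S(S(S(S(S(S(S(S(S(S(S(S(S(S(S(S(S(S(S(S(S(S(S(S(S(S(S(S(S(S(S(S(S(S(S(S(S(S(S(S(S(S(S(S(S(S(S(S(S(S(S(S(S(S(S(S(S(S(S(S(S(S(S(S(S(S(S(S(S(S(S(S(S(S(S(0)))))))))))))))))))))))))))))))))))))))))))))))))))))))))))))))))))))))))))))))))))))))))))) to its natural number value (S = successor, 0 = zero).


Counting successors applied to 0:
92 applications of S to 0 = 92

92


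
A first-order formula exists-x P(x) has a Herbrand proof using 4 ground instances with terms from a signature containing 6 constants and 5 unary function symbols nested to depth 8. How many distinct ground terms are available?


Herbrand terms by depth:
Depth 0: 6 constants
Depth 1: 30 new terms (running total: 36)
Depth 2: 150 new terms (running total: 186)
Depth 3: 750 new terms (running total: 936)
Depth 4: 3750 new terms (running total: 4686)
Depth 5: 18750 new terms (running total: 23436)
Depth 6: 93750 new terms (running total: 117186)
Depth 7: 468750 new terms (running total: 585936)
Depth 8: 2343750 new terms (running total: 2929686)
Total distinct ground terms = 2929686

2929686


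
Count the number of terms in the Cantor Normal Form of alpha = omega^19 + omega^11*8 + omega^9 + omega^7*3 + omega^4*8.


CNF: omega^19 + omega^11*8 + omega^9 + omega^7*3 + omega^4*8
Count the summands separated by '+':
  term 1: omega^19
  term 2: omega^11*8
  term 3: omega^9
  term 4: omega^7*3
  term 5: omega^4*8
Total terms = 5

5


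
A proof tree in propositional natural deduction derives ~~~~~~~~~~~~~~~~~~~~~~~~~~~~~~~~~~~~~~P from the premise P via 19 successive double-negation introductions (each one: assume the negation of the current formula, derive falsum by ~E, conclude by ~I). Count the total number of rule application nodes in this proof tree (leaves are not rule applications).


Each double-negation introduction (from C infer ~~C) uses 2 inference nodes: one ~E (C and ~C give falsum) and one ~I (discharge ~C).
19 double negations = 19 * 2 = 38 inference nodes.

38


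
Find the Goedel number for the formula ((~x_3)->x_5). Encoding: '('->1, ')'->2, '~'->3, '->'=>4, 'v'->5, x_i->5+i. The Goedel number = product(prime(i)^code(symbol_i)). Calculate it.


Formula: ((~x_3)->x_5)
Symbol codes: [1, 1, 3, 8, 2, 4, 10, 2]
Primes: [2, 3, 5, 7, 11, 13, 17, 19]
p_1^1 = 2^1 = 2
p_2^1 = 3^1 = 3
p_3^3 = 5^3 = 125
p_4^8 = 7^8 = 5764801
p_5^2 = 11^2 = 121
p_6^4 = 13^4 = 28561
p_7^10 = 17^10 = 2015993900449
p_8^2 = 19^2 = 361
Product = 10874286694241441006327998956750

10874286694241441006327998956750


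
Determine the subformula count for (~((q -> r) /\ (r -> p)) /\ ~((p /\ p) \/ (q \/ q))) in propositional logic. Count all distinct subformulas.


Formula: (~((q -> r) /\ (r -> p)) /\ ~((p /\ p) \/ (q \/ q)))
Subformulas found:
  1. q
  2. r
  3. p
  4. (p /\ p)
  5. (r -> p)
  6. (q -> r)
  7. (q \/ q)
  8. ((q -> r) /\ (r -> p))
  9. ((p /\ p) \/ (q \/ q))
  10. ~((q -> r) /\ (r -> p))
  11. ~((p /\ p) \/ (q \/ q))
  12. (~((q -> r) /\ (r -> p)) /\ ~((p /\ p) \/ (q \/ q)))
Total distinct subformulas = 12

12


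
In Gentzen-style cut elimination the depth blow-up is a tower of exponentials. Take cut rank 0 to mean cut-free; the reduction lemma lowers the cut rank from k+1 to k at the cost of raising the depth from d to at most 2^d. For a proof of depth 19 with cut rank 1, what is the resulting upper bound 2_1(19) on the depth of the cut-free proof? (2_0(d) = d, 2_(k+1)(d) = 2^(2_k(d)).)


Each rank reduction sends depth d to at most 2^d; cut rank r needs r reductions.
2_0(19) = 19
2_1(19) = 2^19 = 524288
Cut-free depth bound = 524288

524288


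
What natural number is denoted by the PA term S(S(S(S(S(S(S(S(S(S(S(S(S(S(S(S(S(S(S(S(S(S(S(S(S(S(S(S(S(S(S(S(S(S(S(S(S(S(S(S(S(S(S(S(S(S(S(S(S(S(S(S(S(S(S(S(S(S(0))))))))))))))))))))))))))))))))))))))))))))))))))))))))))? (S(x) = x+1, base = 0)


Counting successors applied to 0:
58 applications of S to 0 = 58

58


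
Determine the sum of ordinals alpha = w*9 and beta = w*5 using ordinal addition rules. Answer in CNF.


Ordinal addition w*9 + w*5:
Both terms have the same exponent 1.
w^e*c + w^e*d = w^e*(c+d).
Result = w^1*(9+5) = w*14

w*14


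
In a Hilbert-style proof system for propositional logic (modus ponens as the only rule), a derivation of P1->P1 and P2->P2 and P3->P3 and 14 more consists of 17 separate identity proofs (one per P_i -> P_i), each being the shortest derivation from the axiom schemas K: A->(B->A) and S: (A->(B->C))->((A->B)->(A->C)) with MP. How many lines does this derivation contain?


The shortest proof of A->A from K and S in the Hilbert calculus has exactly 5 lines:
(1) K instance A->((A->A)->A), (2) S instance, (3) MP on 1,2, (4) K instance A->(A->A), (5) MP on 3,4.
For 17 independent identities: 17 * 5 = 85 lines total.

85


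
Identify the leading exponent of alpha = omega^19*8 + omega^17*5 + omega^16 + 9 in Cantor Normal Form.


CNF: omega^19*8 + omega^17*5 + omega^16 + 9
The leading term is omega^19*8, which has exponent 19.

19


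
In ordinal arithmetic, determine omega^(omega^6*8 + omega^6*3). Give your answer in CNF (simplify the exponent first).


omega^(omega^6*8 + omega^6*3):
Both terms of the exponent have the same exponent 6, so they merge: omega^6*8 + omega^6*3 = omega^6*(8+3) = omega^6*11.
omega raised to a CNF ordinal is a single CNF term: Result = omega^(omega^6*11)

omega^(omega^6*11)


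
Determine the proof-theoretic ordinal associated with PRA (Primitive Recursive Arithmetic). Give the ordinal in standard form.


The proof-theoretic ordinal of PRA (Primitive Recursive Arithmetic) is a standard result in ordinal analysis.
This ordinal is the supremum of order types of primitive recursive well-orderings
that the theory can prove to be well-ordered.
For PRA (Primitive Recursive Arithmetic), the proof-theoretic ordinal is omega^omega.

omega^omega


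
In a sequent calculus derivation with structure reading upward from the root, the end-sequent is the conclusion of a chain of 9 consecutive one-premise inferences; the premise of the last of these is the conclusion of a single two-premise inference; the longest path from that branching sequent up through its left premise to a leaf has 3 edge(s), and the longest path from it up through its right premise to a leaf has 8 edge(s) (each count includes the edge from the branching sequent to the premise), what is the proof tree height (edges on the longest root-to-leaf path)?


Longest path through the left premise: 3 edges (measured from the branching sequent)
Longest path through the right premise: 8 edges
Height of the subtree rooted at the branching sequent: max(3, 8) = 8
The branching sequent sits 9 edges above the root (the chain of one-premise inferences), so height = 8 + 9 = 17

17


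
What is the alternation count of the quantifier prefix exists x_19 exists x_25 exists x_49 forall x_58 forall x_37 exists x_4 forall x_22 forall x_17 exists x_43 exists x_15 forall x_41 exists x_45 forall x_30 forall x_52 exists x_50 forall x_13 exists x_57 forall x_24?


Walk the prefix and count type changes:
  position 1: exists -> exists
  position 2: exists -> exists
  position 3: exists -> forall <-- alternation
  position 4: forall -> forall
  position 5: forall -> exists <-- alternation
  position 6: exists -> forall <-- alternation
  position 7: forall -> forall
  position 8: forall -> exists <-- alternation
  position 9: exists -> exists
  position 10: exists -> forall <-- alternation
  position 11: forall -> exists <-- alternation
  position 12: exists -> forall <-- alternation
  position 13: forall -> forall
  position 14: forall -> exists <-- alternation
  position 15: exists -> forall <-- alternation
  position 16: forall -> exists <-- alternation
  position 17: exists -> forall <-- alternation
Total alternations = 11

11


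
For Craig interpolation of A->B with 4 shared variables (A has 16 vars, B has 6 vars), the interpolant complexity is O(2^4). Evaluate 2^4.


Shared atoms = 4
Craig interpolant size bound = 2^4
= 16

16


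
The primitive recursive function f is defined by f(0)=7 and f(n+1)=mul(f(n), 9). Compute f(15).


f(0) = 7
f(1) = mul(f(0), 9) = mul(7, 9) = 63
f(2) = mul(f(1), 9) = mul(63, 9) = 567
f(3) = mul(f(2), 9) = mul(567, 9) = 5103
f(4) = mul(f(3), 9) = mul(5103, 9) = 45927
f(5) = mul(f(4), 9) = mul(45927, 9) = 413343
f(6) = mul(f(5), 9) = mul(413343, 9) = 3720087
f(7) = mul(f(6), 9) = mul(3720087, 9) = 33480783
f(8) = mul(f(7), 9) = mul(33480783, 9) = 301327047
f(9) = mul(f(8), 9) = mul(301327047, 9) = 2711943423
f(10) = mul(f(9), 9) = mul(2711943423, 9) = 24407490807
f(11) = mul(f(10), 9) = mul(24407490807, 9) = 219667417263
f(12) = mul(f(11), 9) = mul(219667417263, 9) = 1977006755367
f(13) = mul(f(12), 9) = mul(1977006755367, 9) = 17793060798303
f(14) = mul(f(13), 9) = mul(17793060798303, 9) = 160137547184727
f(15) = mul(f(14), 9) = mul(160137547184727, 9) = 1441237924662543


1441237924662543


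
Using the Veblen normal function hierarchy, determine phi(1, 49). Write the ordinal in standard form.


phi(1, 49):
phi(1, beta) = epsilon_beta (the beta-th epsilon number).
phi(1, 49) = epsilon_49

epsilon_49


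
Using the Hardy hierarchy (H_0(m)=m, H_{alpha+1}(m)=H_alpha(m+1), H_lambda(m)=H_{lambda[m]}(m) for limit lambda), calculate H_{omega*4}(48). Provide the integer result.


H_{omega*4}(48):
For the Hardy hierarchy, H_{omega*k}(n) = 2^k * n.
2^4 = 16.
16 * 48 = 768

768


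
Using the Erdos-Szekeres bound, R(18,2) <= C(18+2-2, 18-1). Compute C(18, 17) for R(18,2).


R(18,2) <= C(18+2-2, 18-1) = C(18, 17)
C(18, 17) = 18! / (17! * 1!)
= 18

18


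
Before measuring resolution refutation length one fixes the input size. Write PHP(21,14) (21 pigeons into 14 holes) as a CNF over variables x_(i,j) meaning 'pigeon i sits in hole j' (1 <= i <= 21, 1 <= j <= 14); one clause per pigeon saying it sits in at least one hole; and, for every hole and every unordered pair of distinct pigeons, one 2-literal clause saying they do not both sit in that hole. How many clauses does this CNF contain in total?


PHP(21,14): 21 pigeons, 14 holes, 21*14 = 294 variables.
- pigeon clauses: one per pigeon -> 21 clauses
- hole clauses: 14 holes * C(21,2) = 14 * 210 -> 2940 clauses
Total clauses = 21 + 2940 = 2961

2961


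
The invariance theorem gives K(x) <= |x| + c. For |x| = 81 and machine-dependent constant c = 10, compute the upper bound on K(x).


K(x) <= |x| + c = 81 + 10 = 91

91


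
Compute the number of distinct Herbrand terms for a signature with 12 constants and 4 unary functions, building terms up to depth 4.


Herbrand terms by depth:
Depth 0: 12 constants
Depth 1: 48 new terms (running total: 60)
Depth 2: 192 new terms (running total: 252)
Depth 3: 768 new terms (running total: 1020)
Depth 4: 3072 new terms (running total: 4092)
Total distinct ground terms = 4092

4092


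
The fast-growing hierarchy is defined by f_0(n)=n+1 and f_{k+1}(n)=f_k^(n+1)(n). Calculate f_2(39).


f_2(39) = f_1^40(39)
f_1(m) = 2m + 1.
Iterating: f_1^k(n) = 2^k*(n+1) - 1.
f_2(39) = 2^40*(39+1) - 1 = 1099511627776*40 - 1 = 43980465111039

43980465111039


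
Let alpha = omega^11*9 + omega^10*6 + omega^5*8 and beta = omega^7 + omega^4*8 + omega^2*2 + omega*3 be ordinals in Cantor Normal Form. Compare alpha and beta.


Compare term by term from highest exponent:
alpha = omega^11*9 + omega^10*6 + omega^5*8
beta = omega^7 + omega^4*8 + omega^2*2 + omega*3
Term 1: alpha has omega^11*9, beta has omega^7*1
Term 2: alpha has omega^10*6, beta has omega^4*8
Term 3: alpha has omega^5*8, beta has omega^2*2
Term 4: alpha has omega^0*0, beta has omega^1*3
Result: alpha > beta

alpha > beta


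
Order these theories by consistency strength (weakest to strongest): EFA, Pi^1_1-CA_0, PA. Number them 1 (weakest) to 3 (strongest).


Ordering by consistency strength:
1. EFA
2. PA
3. Pi^1_1-CA_0


EFA=1, Pi^1_1-CA_0=3, PA=2


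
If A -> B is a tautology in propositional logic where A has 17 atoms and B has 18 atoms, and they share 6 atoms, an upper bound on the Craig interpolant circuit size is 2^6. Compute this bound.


Shared atoms = 6
Craig interpolant size bound = 2^6
= 64

64


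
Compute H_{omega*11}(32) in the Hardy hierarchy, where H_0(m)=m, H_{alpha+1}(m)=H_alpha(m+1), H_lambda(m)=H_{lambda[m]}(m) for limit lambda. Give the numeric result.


H_{omega*11}(32):
For the Hardy hierarchy, H_{omega*k}(n) = 2^k * n.
2^11 = 2048.
2048 * 32 = 65536

65536


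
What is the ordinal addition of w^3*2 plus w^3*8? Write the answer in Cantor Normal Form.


Ordinal addition w^3*2 + w^3*8:
Both terms have the same exponent 3.
w^e*c + w^e*d = w^e*(c+d).
Result = w^3*(2+8) = w^3*10

w^3*10


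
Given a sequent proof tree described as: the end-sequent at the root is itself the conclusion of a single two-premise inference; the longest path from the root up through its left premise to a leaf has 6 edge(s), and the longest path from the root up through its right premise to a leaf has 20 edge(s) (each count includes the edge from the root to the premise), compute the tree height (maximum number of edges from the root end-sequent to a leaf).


Longest path through the left premise: 6 edges (measured from the branching sequent)
Longest path through the right premise: 20 edges
Height of the subtree rooted at the branching sequent: max(6, 20) = 20
The branching sequent is the root itself.
Total height = 20

20


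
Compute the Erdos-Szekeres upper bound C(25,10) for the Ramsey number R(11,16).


R(11,16) <= C(11+16-2, 11-1) = C(25, 10)
C(25, 10) = 25! / (10! * 15!)
= 3268760

3268760


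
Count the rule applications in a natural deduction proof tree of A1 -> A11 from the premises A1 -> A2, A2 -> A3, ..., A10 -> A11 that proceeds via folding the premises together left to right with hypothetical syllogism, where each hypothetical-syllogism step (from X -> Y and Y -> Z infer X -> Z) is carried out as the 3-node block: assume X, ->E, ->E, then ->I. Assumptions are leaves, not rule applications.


There are 10 premises in the chain. The first HS step combines premises 1 and 2; each further premise needs one more HS step.
So 10 premises require 10 - 1 = 9 hypothetical-syllogism steps.
Each HS step uses 3 inference nodes (->E, ->E, ->I).
9 * 3 = 27 total inference nodes.

27


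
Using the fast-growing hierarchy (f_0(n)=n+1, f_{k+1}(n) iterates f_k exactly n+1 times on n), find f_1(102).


f_1(102) = f_0^103(102)
f_0 adds 1 each time, applied 103 times.
f_1(102) = 102 + 103 = 205

205


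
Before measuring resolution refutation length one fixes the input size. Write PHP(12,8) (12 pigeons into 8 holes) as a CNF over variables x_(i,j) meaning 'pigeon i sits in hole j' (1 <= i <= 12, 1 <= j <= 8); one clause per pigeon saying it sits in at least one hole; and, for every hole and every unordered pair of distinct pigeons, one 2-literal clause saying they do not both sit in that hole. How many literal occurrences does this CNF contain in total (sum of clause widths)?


PHP(12,8): 12 pigeons, 8 holes, 12*8 = 96 variables.
- pigeon clauses: one per pigeon -> 12 clauses of width 8 -> 96 literals
- hole clauses: 8 holes * C(12,2) = 8 * 66 -> 528 clauses of width 2 -> 1056 literals
Total literal occurrences = 96 + 1056 = 1152

1152


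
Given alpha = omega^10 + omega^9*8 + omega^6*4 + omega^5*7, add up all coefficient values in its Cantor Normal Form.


CNF: omega^10 + omega^9*8 + omega^6*4 + omega^5*7
Coefficients: 1 + 8 + 4 + 7 = 20

20


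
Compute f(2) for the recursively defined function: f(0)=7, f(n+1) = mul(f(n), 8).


f(0) = 7
f(1) = mul(f(0), 8) = mul(7, 8) = 56
f(2) = mul(f(1), 8) = mul(56, 8) = 448


448


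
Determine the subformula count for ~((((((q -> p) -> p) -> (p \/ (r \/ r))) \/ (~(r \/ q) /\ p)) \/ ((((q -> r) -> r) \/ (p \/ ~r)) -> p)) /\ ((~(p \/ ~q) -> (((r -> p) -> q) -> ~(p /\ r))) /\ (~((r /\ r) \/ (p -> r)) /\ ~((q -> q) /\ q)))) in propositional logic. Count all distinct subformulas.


Formula: ~((((((q -> p) -> p) -> (p \/ (r \/ r))) \/ (~(r \/ q) /\ p)) \/ ((((q -> r) -> r) \/ (p \/ ~r)) -> p)) /\ ((~(p \/ ~q) -> (((r -> p) -> q) -> ~(p /\ r))) /\ (~((r /\ r) \/ (p -> r)) /\ ~((q -> q) /\ q))))
Subformulas found:
  1. r
  2. p
  3. q
  4. ~r
  5. ~q
  6. (r -> p)
  7. (q -> p)
  8. (p /\ r)
  9. (r \/ r)
  10. (q -> q)
  11. (q -> r)
  12. (p -> r)
  13. (r /\ r)
  14. (r \/ q)
  15. ~(p /\ r)
  16. (p \/ ~r)
  17. (p \/ ~q)
  18. ~(r \/ q)
  19. ~(p \/ ~q)
  20. ((r -> p) -> q)
  21. ((q -> p) -> p)
  22. ((q -> r) -> r)
  23. (p \/ (r \/ r))
  24. ((q -> q) /\ q)
  25. ~((q -> q) /\ q)
  26. (~(r \/ q) /\ p)
  27. ((r /\ r) \/ (p -> r))
  28. ~((r /\ r) \/ (p -> r))
  29. (((q -> r) -> r) \/ (p \/ ~r))
  30. (((r -> p) -> q) -> ~(p /\ r))
  31. (((q -> p) -> p) -> (p \/ (r \/ r)))
  32. ((((q -> r) -> r) \/ (p \/ ~r)) -> p)
  33. (~((r /\ r) \/ (p -> r)) /\ ~((q -> q) /\ q))
  34. (~(p \/ ~q) -> (((r -> p) -> q) -> ~(p /\ r)))
  35. ((((q -> p) -> p) -> (p \/ (r \/ r))) \/ (~(r \/ q) /\ p))
  36. ((~(p \/ ~q) -> (((r -> p) -> q) -> ~(p /\ r))) /\ (~((r /\ r) \/ (p -> r)) /\ ~((q -> q) /\ q)))
  37. (((((q -> p) -> p) -> (p \/ (r \/ r))) \/ (~(r \/ q) /\ p)) \/ ((((q -> r) -> r) \/ (p \/ ~r)) -> p))
  38. ((((((q -> p) -> p) -> (p \/ (r \/ r))) \/ (~(r \/ q) /\ p)) \/ ((((q -> r) -> r) \/ (p \/ ~r)) -> p)) /\ ((~(p \/ ~q) -> (((r -> p) -> q) -> ~(p /\ r))) /\ (~((r /\ r) \/ (p -> r)) /\ ~((q -> q) /\ q))))
  39. ~((((((q -> p) -> p) -> (p \/ (r \/ r))) \/ (~(r \/ q) /\ p)) \/ ((((q -> r) -> r) \/ (p \/ ~r)) -> p)) /\ ((~(p \/ ~q) -> (((r -> p) -> q) -> ~(p /\ r))) /\ (~((r /\ r) \/ (p -> r)) /\ ~((q -> q) /\ q))))
Total distinct subformulas = 39

39


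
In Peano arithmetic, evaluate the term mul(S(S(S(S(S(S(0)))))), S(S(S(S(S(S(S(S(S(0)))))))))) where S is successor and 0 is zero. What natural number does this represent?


mul(S^6(0), S^9(0)):
S^6(0) = 6
S^9(0) = 9
6 * 9 = 54

54


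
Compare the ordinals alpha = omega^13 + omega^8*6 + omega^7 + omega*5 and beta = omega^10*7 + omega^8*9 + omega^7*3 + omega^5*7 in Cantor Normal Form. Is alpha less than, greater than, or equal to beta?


Compare term by term from highest exponent:
alpha = omega^13 + omega^8*6 + omega^7 + omega*5
beta = omega^10*7 + omega^8*9 + omega^7*3 + omega^5*7
Term 1: alpha has omega^13*1, beta has omega^10*7
Term 2: alpha has omega^8*6, beta has omega^8*9
Term 3: alpha has omega^7*1, beta has omega^7*3
Term 4: alpha has omega^1*5, beta has omega^5*7
Result: alpha > beta

alpha > beta


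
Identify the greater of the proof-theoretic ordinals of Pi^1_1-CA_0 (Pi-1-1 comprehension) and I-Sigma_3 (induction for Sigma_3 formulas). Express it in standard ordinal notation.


Proof-theoretic ordinal of Pi^1_1-CA_0 (Pi-1-1 comprehension): psi_0(Omega_omega)
Proof-theoretic ordinal of I-Sigma_3 (induction for Sigma_3 formulas): omega^(omega^(omega^omega))
Comparing: omega^(omega^(omega^omega)) < psi_0(Omega_omega).
The larger ordinal is psi_0(Omega_omega) (from Pi^1_1-CA_0 (Pi-1-1 comprehension)).

psi_0(Omega_omega)


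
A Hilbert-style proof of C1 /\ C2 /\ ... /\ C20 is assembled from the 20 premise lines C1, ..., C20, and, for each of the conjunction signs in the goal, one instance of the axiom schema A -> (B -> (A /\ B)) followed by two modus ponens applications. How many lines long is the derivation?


Conjoining 20 premises:
- 20 premise lines
- the goal has 19 conjunction signs; each costs 1 axiom instance + 2 MP = 3 lines: 3 * 19 = 57
Total = 20 + 57 = 77 lines.

77


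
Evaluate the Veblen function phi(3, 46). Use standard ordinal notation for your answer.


phi(3, 46):
phi(3, beta) = eta_beta (the beta-th eta number, fixed point of zeta).
phi(3, 46) = eta_46

eta_46


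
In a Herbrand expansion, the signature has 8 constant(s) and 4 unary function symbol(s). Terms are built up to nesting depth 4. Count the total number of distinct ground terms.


Herbrand terms by depth:
Depth 0: 8 constants
Depth 1: 32 new terms (running total: 40)
Depth 2: 128 new terms (running total: 168)
Depth 3: 512 new terms (running total: 680)
Depth 4: 2048 new terms (running total: 2728)
Total distinct ground terms = 2728

2728
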